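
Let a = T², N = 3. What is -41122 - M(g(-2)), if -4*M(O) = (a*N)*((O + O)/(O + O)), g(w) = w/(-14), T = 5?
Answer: -164413/4 ≈ -41103.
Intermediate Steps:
g(w) = -w/14 (g(w) = w*(-1/14) = -w/14)
a = 25 (a = 5² = 25)
M(O) = -75/4 (M(O) = -25*3*(O + O)/(O + O)/4 = -75*(2*O)/((2*O))/4 = -75*(2*O)*(1/(2*O))/4 = -75/4)
-41122 - M(g(-2)) = -41122 - 1*(-75/4) = -41122 + 75/4 = -164413/4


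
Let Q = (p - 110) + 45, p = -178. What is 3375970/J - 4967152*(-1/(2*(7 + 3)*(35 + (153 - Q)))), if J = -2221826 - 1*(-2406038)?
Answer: 118013733203/198488430 ≈ 594.56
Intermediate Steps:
Q = -243 (Q = (-178 - 110) + 45 = -288 + 45 = -243)
J = 184212 (J = -2221826 + 2406038 = 184212)
3375970/J - 4967152*(-1/(2*(7 + 3)*(35 + (153 - Q)))) = 3375970/184212 - 4967152*(-1/(2*(7 + 3)*(35 + (153 - 1*(-243))))) = 3375970*(1/184212) - 4967152*(-1/(20*(35 + (153 + 243)))) = 1687985/92106 - 4967152*(-1/(20*(35 + 396))) = 1687985/92106 - 4967152/(431*(-20)) = 1687985/92106 - 4967152/(-8620) = 1687985/92106 - 4967152*(-1/8620) = 1687985/92106 + 1241788/2155 = 118013733203/198488430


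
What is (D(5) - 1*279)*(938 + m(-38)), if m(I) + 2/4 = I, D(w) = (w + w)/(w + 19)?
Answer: -6014057/24 ≈ -2.5059e+5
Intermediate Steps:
D(w) = 2*w/(19 + w) (D(w) = (2*w)/(19 + w) = 2*w/(19 + w))
m(I) = -½ + I
(D(5) - 1*279)*(938 + m(-38)) = (2*5/(19 + 5) - 1*279)*(938 + (-½ - 38)) = (2*5/24 - 279)*(938 - 77/2) = (2*5*(1/24) - 279)*(1799/2) = (5/12 - 279)*(1799/2) = -3343/12*1799/2 = -6014057/24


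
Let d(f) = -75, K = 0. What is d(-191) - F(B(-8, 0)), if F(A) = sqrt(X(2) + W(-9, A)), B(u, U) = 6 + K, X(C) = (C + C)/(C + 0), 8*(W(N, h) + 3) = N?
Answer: -75 - I*sqrt(34)/4 ≈ -75.0 - 1.4577*I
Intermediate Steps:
W(N, h) = -3 + N/8
X(C) = 2 (X(C) = (2*C)/C = 2)
B(u, U) = 6 (B(u, U) = 6 + 0 = 6)
F(A) = I*sqrt(34)/4 (F(A) = sqrt(2 + (-3 + (1/8)*(-9))) = sqrt(2 + (-3 - 9/8)) = sqrt(2 - 33/8) = sqrt(-17/8) = I*sqrt(34)/4)
d(-191) - F(B(-8, 0)) = -75 - I*sqrt(34)/4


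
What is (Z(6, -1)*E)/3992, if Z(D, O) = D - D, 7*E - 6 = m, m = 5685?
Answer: 0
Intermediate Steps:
E = 813 (E = 6/7 + (1/7)*5685 = 6/7 + 5685/7 = 813)
Z(D, O) = 0
(Z(6, -1)*E)/3992 = (0*813)/3992 = 0*(1/3992) = 0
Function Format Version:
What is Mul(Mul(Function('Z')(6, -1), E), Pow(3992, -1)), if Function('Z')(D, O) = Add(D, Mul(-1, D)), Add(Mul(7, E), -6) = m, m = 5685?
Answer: 0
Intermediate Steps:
E = 813 (E = Add(Rational(6, 7), Mul(Rational(1, 7), 5685)) = Add(Rational(6, 7), Rational(5685, 7)) = 813)
Function('Z')(D, O) = 0
Mul(Mul(Function('Z')(6, -1), E), Pow(3992, -1)) = Mul(Mul(0, 813), Pow(3992, -1)) = Mul(0, Rational(1, 3992)) = 0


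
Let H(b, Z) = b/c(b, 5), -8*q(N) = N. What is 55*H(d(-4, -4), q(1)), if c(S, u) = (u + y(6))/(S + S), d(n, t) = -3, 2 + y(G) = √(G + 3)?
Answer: 165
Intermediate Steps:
y(G) = -2 + √(3 + G) (y(G) = -2 + √(G + 3) = -2 + √(3 + G))
c(S, u) = (1 + u)/(2*S) (c(S, u) = (u + (-2 + √(3 + 6)))/(S + S) = (u + (-2 + √9))/((2*S)) = (u + (-2 + 3))*(1/(2*S)) = (u + 1)*(1/(2*S)) = (1 + u)*(1/(2*S)) = (1 + u)/(2*S))
q(N) = -N/8
H(b, Z) = b²/3 (H(b, Z) = b/(((1 + 5)/(2*b))) = b/(((½)*6/b)) = b/((3/b)) = b*(b/3) = b²/3)
55*H(d(-4, -4), q(1)) = 55*((⅓)*(-3)²) = 55*((⅓)*9) = 55*3 = 165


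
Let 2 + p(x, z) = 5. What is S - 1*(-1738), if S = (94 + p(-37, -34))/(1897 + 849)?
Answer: 4772645/2746 ≈ 1738.0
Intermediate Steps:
p(x, z) = 3 (p(x, z) = -2 + 5 = 3)
S = 97/2746 (S = (94 + 3)/(1897 + 849) = 97/2746 ≈ 0.035324)
S - 1*(-1738) = 97/2746 - 1*(-1738) = 97/2746 + 1738 = 4772645/2746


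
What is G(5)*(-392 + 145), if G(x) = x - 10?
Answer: 1235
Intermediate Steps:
G(x) = -10 + x
G(5)*(-392 + 145) = (-10 + 5)*(-392 + 145) = -5*(-247) = 1235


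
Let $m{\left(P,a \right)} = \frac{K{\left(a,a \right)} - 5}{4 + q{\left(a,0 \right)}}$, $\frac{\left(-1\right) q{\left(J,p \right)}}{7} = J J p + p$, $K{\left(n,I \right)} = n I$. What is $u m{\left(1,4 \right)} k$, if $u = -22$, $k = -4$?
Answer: $242$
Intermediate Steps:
$K{\left(n,I \right)} = I n$
$q{\left(J,p \right)} = - 7 p - 7 p J^{2}$ ($q{\left(J,p \right)} = - 7 \left(J J p + p\right) = - 7 \left(J^{2} p + p\right) = - 7 \left(p J^{2} + p\right) = - 7 \left(p + p J^{2}\right) = - 7 p - 7 p J^{2}$)
$m{\left(P,a \right)} = - \frac{5}{4} + \frac{a^{2}}{4}$ ($m{\left(P,a \right)} = \frac{a a - 5}{4 - 0 \left(1 + a^{2}\right)} = \frac{a^{2} - 5}{4 + 0} = \frac{-5 + a^{2}}{4} = \left(-5 + a^{2}\right) \frac{1}{4} = - \frac{5}{4} + \frac{a^{2}}{4}$)
$u m{\left(1,4 \right)} k = - 22 \left(- \frac{5}{4} + \frac{4^{2}}{4}\right) \left(-4\right) = - 22 \left(- \frac{5}{4} + \frac{1}{4} \cdot 16\right) \left(-4\right) = - 22 \left(- \frac{5}{4} + 4\right) \left(-4\right) = \left(-22\right) \frac{11}{4} \left(-4\right) = \left(- \frac{121}{2}\right) \left(-4\right) = 242$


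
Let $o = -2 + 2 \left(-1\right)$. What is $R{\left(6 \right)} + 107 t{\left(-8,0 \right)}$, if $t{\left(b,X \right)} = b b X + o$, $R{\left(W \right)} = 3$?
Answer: $-425$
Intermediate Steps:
$o = -4$ ($o = -2 - 2 = -4$)
$t{\left(b,X \right)} = -4 + X b^{2}$ ($t{\left(b,X \right)} = b b X - 4 = b^{2} X - 4 = X b^{2} - 4 = -4 + X b^{2}$)
$R{\left(6 \right)} + 107 t{\left(-8,0 \right)} = 3 + 107 \left(-4 + 0 \left(-8\right)^{2}\right) = 3 + 107 \left(-4 + 0 \cdot 64\right) = 3 + 107 \left(-4 + 0\right) = 3 + 107 \left(-4\right) = 3 - 428 = -425$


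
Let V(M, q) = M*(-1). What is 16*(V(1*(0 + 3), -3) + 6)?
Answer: 48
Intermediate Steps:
V(M, q) = -M
16*(V(1*(0 + 3), -3) + 6) = 16*(-(0 + 3) + 6) = 16*(-3 + 6) = 16*3 = 48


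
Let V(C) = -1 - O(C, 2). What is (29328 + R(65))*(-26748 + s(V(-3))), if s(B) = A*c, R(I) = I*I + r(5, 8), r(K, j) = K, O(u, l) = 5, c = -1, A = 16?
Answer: -898146312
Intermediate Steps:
R(I) = 5 + I**2 (R(I) = I*I + 5 = I**2 + 5 = 5 + I**2)
V(C) = -6 (V(C) = -1 - 1*5 = -1 - 5 = -6)
s(B) = -16 (s(B) = 16*(-1) = -16)
(29328 + R(65))*(-26748 + s(V(-3))) = (29328 + (5 + 65**2))*(-26748 - 16) = (29328 + (5 + 4225))*(-26764) = (29328 + 4230)*(-26764) = 33558*(-26764) = -898146312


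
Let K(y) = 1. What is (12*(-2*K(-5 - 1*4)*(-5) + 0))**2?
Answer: 14400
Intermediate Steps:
(12*(-2*K(-5 - 1*4)*(-5) + 0))**2 = (12*(-2*1*(-5) + 0))**2 = (12*(-2*(-5) + 0))**2 = (12*(10 + 0))**2 = (12*10)**2 = 120**2 = 14400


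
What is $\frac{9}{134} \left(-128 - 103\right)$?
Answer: $- \frac{2079}{134} \approx -15.515$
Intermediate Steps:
$\frac{9}{134} \left(-128 - 103\right) = 9 \cdot \frac{1}{134} \left(-231\right) = \frac{9}{134} \left(-231\right) = - \frac{2079}{134}$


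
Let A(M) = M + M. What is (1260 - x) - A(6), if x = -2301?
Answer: 3549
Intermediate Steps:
A(M) = 2*M
(1260 - x) - A(6) = (1260 - 1*(-2301)) - 2*6 = (1260 + 2301) - 1*12 = 3561 - 12 = 3549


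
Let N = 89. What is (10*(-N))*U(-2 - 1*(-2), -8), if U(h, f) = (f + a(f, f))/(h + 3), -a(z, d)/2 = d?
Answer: -7120/3 ≈ -2373.3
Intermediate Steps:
a(z, d) = -2*d
U(h, f) = -f/(3 + h) (U(h, f) = (f - 2*f)/(h + 3) = (-f)/(3 + h) = -f/(3 + h))
(10*(-N))*U(-2 - 1*(-2), -8) = (10*(-1*89))*(-1*(-8)/(3 + (-2 - 1*(-2)))) = (10*(-89))*(-1*(-8)/(3 + (-2 + 2))) = -(-890)*(-8)/(3 + 0) = -(-890)*(-8)/3 = -890*8/3 = -7120/3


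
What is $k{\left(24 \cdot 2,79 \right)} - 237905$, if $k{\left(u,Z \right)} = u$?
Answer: $-237857$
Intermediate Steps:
$k{\left(24 \cdot 2,79 \right)} - 237905 = 24 \cdot 2 - 237905 = 48 - 237905 = -237857$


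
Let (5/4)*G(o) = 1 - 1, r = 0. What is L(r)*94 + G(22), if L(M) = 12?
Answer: 1128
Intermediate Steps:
G(o) = 0 (G(o) = 4*(1 - 1)/5 = (4/5)*0 = 0)
L(r)*94 + G(22) = 12*94 + 0 = 1128 + 0 = 1128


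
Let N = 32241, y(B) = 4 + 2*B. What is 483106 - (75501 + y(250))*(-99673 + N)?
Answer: 5125652266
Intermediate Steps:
483106 - (75501 + y(250))*(-99673 + N) = 483106 - (75501 + (4 + 2*250))*(-99673 + 32241) = 483106 - (75501 + (4 + 500))*(-67432) = 483106 - (75501 + 504)*(-67432) = 483106 - 76005*(-67432) = 483106 - 1*(-5125169160) = 483106 + 5125169160 = 5125652266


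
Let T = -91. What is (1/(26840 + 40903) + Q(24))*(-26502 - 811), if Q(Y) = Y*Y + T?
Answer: -69029102956/5211 ≈ -1.3247e+7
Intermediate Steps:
Q(Y) = -91 + Y**2 (Q(Y) = Y*Y - 91 = Y**2 - 91 = -91 + Y**2)
(1/(26840 + 40903) + Q(24))*(-26502 - 811) = (1/(26840 + 40903) + (-91 + 24**2))*(-26502 - 811) = (1/67743 + (-91 + 576))*(-27313) = (1/67743 + 485)*(-27313) = (32855356/67743)*(-27313) = -69029102956/5211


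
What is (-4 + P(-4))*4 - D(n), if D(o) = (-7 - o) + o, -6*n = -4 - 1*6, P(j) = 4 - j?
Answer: 23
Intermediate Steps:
n = 5/3 (n = -(-4 - 1*6)/6 = -(-4 - 6)/6 = -1/6*(-10) = 5/3 ≈ 1.6667)
D(o) = -7
(-4 + P(-4))*4 - D(n) = (-4 + (4 - 1*(-4)))*4 - 1*(-7) = (-4 + (4 + 4))*4 + 7 = (-4 + 8)*4 + 7 = 4*4 + 7 = 16 + 7 = 23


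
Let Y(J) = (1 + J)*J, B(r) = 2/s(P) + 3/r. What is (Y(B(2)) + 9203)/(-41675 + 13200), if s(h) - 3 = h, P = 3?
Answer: -66299/205020 ≈ -0.32338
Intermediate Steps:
s(h) = 3 + h
B(r) = ⅓ + 3/r (B(r) = 2/(3 + 3) + 3/r = 2/6 + 3/r = 2*(⅙) + 3/r = ⅓ + 3/r)
Y(J) = J*(1 + J)
(Y(B(2)) + 9203)/(-41675 + 13200) = (((⅓)*(9 + 2)/2)*(1 + (⅓)*(9 + 2)/2) + 9203)/(-41675 + 13200) = (((⅓)*(½)*11)*(1 + (⅓)*(½)*11) + 9203)/(-28475) = (11*(1 + 11/6)/6 + 9203)*(-1/28475) = ((11/6)*(17/6) + 9203)*(-1/28475) = (187/36 + 9203)*(-1/28475) = (331495/36)*(-1/28475) = -66299/205020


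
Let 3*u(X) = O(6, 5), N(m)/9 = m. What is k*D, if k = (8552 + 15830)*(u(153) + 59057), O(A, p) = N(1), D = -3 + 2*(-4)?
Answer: -15840010120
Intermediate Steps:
N(m) = 9*m
D = -11 (D = -3 - 8 = -11)
O(A, p) = 9 (O(A, p) = 9*1 = 9)
u(X) = 3 (u(X) = (1/3)*9 = 3)
k = 1440000920 (k = (8552 + 15830)*(3 + 59057) = 24382*59060 = 1440000920)
k*D = 1440000920*(-11) = -15840010120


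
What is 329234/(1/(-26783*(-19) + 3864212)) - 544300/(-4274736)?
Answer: 1538658717921641059/1068684 ≈ 1.4398e+12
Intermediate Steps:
329234/(1/(-26783*(-19) + 3864212)) - 544300/(-4274736) = 329234/(1/(508877 + 3864212)) - 544300*(-1/4274736) = 329234/(1/4373089) + 136075/1068684 = 329234*4373089 + 136075/1068684 = 1439769583826 + 136075/1068684 = 1538658717921641059/1068684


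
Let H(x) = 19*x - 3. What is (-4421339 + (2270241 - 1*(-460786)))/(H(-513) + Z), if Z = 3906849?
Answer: -1690312/3897099 ≈ -0.43374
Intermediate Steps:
H(x) = -3 + 19*x
(-4421339 + (2270241 - 1*(-460786)))/(H(-513) + Z) = (-4421339 + (2270241 - 1*(-460786)))/((-3 + 19*(-513)) + 3906849) = (-4421339 + (2270241 + 460786))/((-3 - 9747) + 3906849) = (-4421339 + 2731027)/(-9750 + 3906849) = -1690312/3897099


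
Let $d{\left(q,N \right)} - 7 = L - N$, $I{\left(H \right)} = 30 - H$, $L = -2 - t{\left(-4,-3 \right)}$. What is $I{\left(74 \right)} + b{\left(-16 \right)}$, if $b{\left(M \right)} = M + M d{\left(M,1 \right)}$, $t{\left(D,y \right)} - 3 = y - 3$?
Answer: $-172$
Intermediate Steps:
$t{\left(D,y \right)} = y$ ($t{\left(D,y \right)} = 3 + \left(y - 3\right) = 3 + \left(-3 + y\right) = y$)
$L = 1$ ($L = -2 - -3 = -2 + 3 = 1$)
$d{\left(q,N \right)} = 8 - N$ ($d{\left(q,N \right)} = 7 - \left(-1 + N\right) = 8 - N$)
$b{\left(M \right)} = 8 M$ ($b{\left(M \right)} = M + M \left(8 - 1\right) = M + M 7 = M + 7 M = 8 M$)
$I{\left(74 \right)} + b{\left(-16 \right)} = \left(30 - 74\right) + 8 \left(-16\right) = \left(30 - 74\right) - 128 = -44 - 128 = -172$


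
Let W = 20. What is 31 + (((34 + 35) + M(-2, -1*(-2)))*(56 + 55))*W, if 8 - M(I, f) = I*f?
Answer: 179851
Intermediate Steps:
M(I, f) = 8 - I*f
31 + (((34 + 35) + M(-2, -1*(-2)))*(56 + 55))*W = 31 + (((34 + 35) + (8 - 1*(-2)*(-1*(-2))))*(56 + 55))*20 = 31 + ((69 + (8 - 1*(-2)*2))*111)*20 = 31 + ((69 + (8 + 4))*111)*20 = 31 + ((69 + 12)*111)*20 = 31 + (81*111)*20 = 31 + 8991*20 = 31 + 179820 = 179851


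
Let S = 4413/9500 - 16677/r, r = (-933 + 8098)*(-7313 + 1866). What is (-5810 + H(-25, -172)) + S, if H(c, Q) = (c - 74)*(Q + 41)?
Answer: 530893903868363/74152734500 ≈ 7159.5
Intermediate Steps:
r = -39027755 (r = 7165*(-5447) = -39027755)
S = 34477582863/74152734500 (S = 4413/9500 - 16677/(-39027755) = 4413*(1/9500) - 16677*(-1/39027755) = 4413/9500 + 16677/39027755 = 34477582863/74152734500 ≈ 0.46495)
H(c, Q) = (-74 + c)*(41 + Q)
(-5810 + H(-25, -172)) + S = (-5810 + (-3034 - 74*(-172) + 41*(-25) - 172*(-25))) + 34477582863/74152734500 = (-5810 + (-3034 + 12728 - 1025 + 4300)) + 34477582863/74152734500 = (-5810 + 12969) + 34477582863/74152734500 = 7159 + 34477582863/74152734500 = 530893903868363/74152734500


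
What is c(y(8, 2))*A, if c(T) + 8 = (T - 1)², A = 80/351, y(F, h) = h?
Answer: -560/351 ≈ -1.5954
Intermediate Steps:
A = 80/351 (A = 80*(1/351) = 80/351 ≈ 0.22792)
c(T) = -8 + (-1 + T)² (c(T) = -8 + (T - 1)² = -8 + (-1 + T)²)
c(y(8, 2))*A = (-8 + (-1 + 2)²)*(80/351) = (-8 + 1²)*(80/351) = (-8 + 1)*(80/351) = -7*80/351 = -560/351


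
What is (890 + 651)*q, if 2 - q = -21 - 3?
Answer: 40066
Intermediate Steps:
q = 26 (q = 2 - (-21 - 3) = 2 - 1*(-24) = 2 + 24 = 26)
(890 + 651)*q = (890 + 651)*26 = 1541*26 = 40066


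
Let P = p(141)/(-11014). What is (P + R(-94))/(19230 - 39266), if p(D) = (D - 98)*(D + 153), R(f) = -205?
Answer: 283814/27584563 ≈ 0.010289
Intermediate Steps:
p(D) = (-98 + D)*(153 + D)
P = -6321/5507 (P = (-14994 + 141² + 55*141)/(-11014) = (-14994 + 19881 + 7755)*(-1/11014) = 12642*(-1/11014) = -6321/5507 ≈ -1.1478)
(P + R(-94))/(19230 - 39266) = (-6321/5507 - 205)/(19230 - 39266) = -1135256/5507/(-20036) = -1135256/5507*(-1/20036) = 283814/27584563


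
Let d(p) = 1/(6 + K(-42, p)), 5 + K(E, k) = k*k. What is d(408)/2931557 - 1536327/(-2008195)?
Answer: 149946017888132366/196000489083412195 ≈ 0.76503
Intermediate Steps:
K(E, k) = -5 + k² (K(E, k) = -5 + k*k = -5 + k²)
d(p) = 1/(1 + p²) (d(p) = 1/(6 + (-5 + p²)) = 1/(1 + p²))
d(408)/2931557 - 1536327/(-2008195) = 1/((1 + 408²)*2931557) - 1536327/(-2008195) = (1/2931557)/(1 + 166464) - 1536327*(-1/2008195) = (1/2931557)/166465 + 1536327/2008195 = (1/166465)*(1/2931557) + 1536327/2008195 = 1/488001636005 + 1536327/2008195 = 149946017888132366/196000489083412195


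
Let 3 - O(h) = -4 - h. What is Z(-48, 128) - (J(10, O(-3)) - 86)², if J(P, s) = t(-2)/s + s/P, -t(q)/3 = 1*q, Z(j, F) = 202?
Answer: -687081/100 ≈ -6870.8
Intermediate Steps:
O(h) = 7 + h (O(h) = 3 - (-4 - h) = 3 + (4 + h) = 7 + h)
t(q) = -3*q
J(P, s) = 6/s + s/P (J(P, s) = (-3*(-2))/s + s/P = 6/s + s/P)
Z(-48, 128) - (J(10, O(-3)) - 86)² = 202 - ((6/(7 - 3) + (7 - 3)/10) - 86)² = 202 - ((6/4 + 4*(⅒)) - 86)² = 202 - ((6*(¼) + ⅖) - 86)² = 202 - ((3/2 + ⅖) - 86)² = 202 - (19/10 - 86)² = 202 - (-841/10)² = 202 - 1*707281/100 = 202 - 707281/100 = -687081/100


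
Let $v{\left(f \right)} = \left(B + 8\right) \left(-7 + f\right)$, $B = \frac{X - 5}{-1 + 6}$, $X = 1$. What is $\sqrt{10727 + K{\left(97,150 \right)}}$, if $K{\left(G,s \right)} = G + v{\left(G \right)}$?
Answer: $4 \sqrt{717} \approx 107.11$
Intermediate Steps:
$B = - \frac{4}{5}$ ($B = \frac{1 - 5}{-1 + 6} = - \frac{4}{5} \approx -0.8$)
$v{\left(f \right)} = - \frac{252}{5} + \frac{36 f}{5}$ ($v{\left(f \right)} = \left(- \frac{4}{5} + 8\right) \left(-7 + f\right) = \frac{36 \left(-7 + f\right)}{5} = - \frac{252}{5} + \frac{36 f}{5}$)
$K{\left(G,s \right)} = - \frac{252}{5} + \frac{41 G}{5}$ ($K{\left(G,s \right)} = G + \left(- \frac{252}{5} + \frac{36 G}{5}\right) = - \frac{252}{5} + \frac{41 G}{5}$)
$\sqrt{10727 + K{\left(97,150 \right)}} = \sqrt{10727 + \left(- \frac{252}{5} + \frac{41}{5} \cdot 97\right)} = \sqrt{10727 + \left(- \frac{252}{5} + \frac{3977}{5}\right)} = \sqrt{10727 + 745} = \sqrt{11472} = 4 \sqrt{717}$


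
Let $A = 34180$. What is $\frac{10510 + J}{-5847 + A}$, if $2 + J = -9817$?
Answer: $\frac{691}{28333} \approx 0.024389$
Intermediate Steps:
$J = -9819$ ($J = -2 - 9817 = -9819$)
$\frac{10510 + J}{-5847 + A} = \frac{10510 - 9819}{-5847 + 34180} = \frac{691}{28333}$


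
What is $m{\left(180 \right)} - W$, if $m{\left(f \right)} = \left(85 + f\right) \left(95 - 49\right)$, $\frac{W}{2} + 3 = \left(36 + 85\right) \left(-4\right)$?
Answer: $13164$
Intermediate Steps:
$W = -974$ ($W = -6 + 2 \left(36 + 85\right) \left(-4\right) = -6 + 2 \cdot 121 \left(-4\right) = -6 + 2 \left(-484\right) = -6 - 968 = -974$)
$m{\left(f \right)} = 3910 + 46 f$ ($m{\left(f \right)} = \left(85 + f\right) 46 = 3910 + 46 f$)
$m{\left(180 \right)} - W = \left(3910 + 46 \cdot 180\right) - -974 = \left(3910 + 8280\right) + 974 = 12190 + 974 = 13164$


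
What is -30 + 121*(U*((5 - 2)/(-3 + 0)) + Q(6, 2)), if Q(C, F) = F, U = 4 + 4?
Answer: -756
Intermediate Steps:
U = 8
-30 + 121*(U*((5 - 2)/(-3 + 0)) + Q(6, 2)) = -30 + 121*(8*((5 - 2)/(-3 + 0)) + 2) = -30 + 121*(8*(3/(-3)) + 2) = -30 + 121*(8*(3*(-1/3)) + 2) = -30 + 121*(8*(-1) + 2) = -30 + 121*(-8 + 2) = -30 + 121*(-6) = -30 - 726 = -756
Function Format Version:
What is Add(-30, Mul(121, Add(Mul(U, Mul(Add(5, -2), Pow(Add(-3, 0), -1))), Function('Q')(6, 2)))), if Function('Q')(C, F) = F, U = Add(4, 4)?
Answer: -756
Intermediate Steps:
U = 8
Add(-30, Mul(121, Add(Mul(U, Mul(Add(5, -2), Pow(Add(-3, 0), -1))), Function('Q')(6, 2)))) = Add(-30, Mul(121, Add(Mul(8, Mul(Add(5, -2), Pow(Add(-3, 0), -1))), 2))) = Add(-30, Mul(121, Add(Mul(8, Mul(3, Pow(-3, -1))), 2))) = Add(-30, Mul(121, Add(Mul(8, Mul(3, Rational(-1, 3))), 2))) = Add(-30, Mul(121, Add(Mul(8, -1), 2))) = Add(-30, Mul(121, Add(-8, 2))) = Add(-30, Mul(121, -6)) = Add(-30, -726) = -756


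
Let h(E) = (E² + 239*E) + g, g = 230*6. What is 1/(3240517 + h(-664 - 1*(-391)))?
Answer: 1/3251179 ≈ 3.0758e-7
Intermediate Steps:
g = 1380
h(E) = 1380 + E² + 239*E (h(E) = (E² + 239*E) + 1380 = 1380 + E² + 239*E)
1/(3240517 + h(-664 - 1*(-391))) = 1/(3240517 + (1380 + (-664 - 1*(-391))² + 239*(-664 - 1*(-391)))) = 1/(3240517 + (1380 + (-664 + 391)² + 239*(-664 + 391))) = 1/(3240517 + (1380 + (-273)² + 239*(-273))) = 1/(3240517 + (1380 + 74529 - 65247)) = 1/(3240517 + 10662) = 1/3251179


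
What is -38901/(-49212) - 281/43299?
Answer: 185616203/236758932 ≈ 0.78399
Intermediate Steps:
-38901/(-49212) - 281/43299 = -38901*(-1/49212) - 281*1/43299 = 12967/16404 - 281/43299 = 185616203/236758932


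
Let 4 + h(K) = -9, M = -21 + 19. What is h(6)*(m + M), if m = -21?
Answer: 299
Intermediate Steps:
M = -2
h(K) = -13 (h(K) = -4 - 9 = -13)
h(6)*(m + M) = -13*(-21 - 2) = -13*(-23) = 299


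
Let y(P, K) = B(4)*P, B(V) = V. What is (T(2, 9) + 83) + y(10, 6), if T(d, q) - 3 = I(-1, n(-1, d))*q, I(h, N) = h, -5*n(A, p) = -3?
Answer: 117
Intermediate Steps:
n(A, p) = ⅗ (n(A, p) = -⅕*(-3) = ⅗)
T(d, q) = 3 - q
y(P, K) = 4*P
(T(2, 9) + 83) + y(10, 6) = ((3 - 1*9) + 83) + 4*10 = ((3 - 9) + 83) + 40 = (-6 + 83) + 40 = 77 + 40 = 117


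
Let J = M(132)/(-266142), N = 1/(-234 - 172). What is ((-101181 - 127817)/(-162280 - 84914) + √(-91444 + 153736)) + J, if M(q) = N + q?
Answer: 4121803804507/4451702408748 + 2*√15573 ≈ 250.51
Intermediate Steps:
N = -1/406 (N = 1/(-406) = -1/406 ≈ -0.0024631)
M(q) = -1/406 + q
J = -53591/108053652 (J = (-1/406 + 132)/(-266142) = (53591/406)*(-1/266142) = -53591/108053652 ≈ -0.00049597)
((-101181 - 127817)/(-162280 - 84914) + √(-91444 + 153736)) + J = ((-101181 - 127817)/(-162280 - 84914) + √(-91444 + 153736)) - 53591/108053652 = (-228998/(-247194) + √62292) - 53591/108053652 = (-228998*(-1/247194) + 2*√15573) - 53591/108053652 = (114499/123597 + 2*√15573) - 53591/108053652 = 4121803804507/4451702408748 + 2*√15573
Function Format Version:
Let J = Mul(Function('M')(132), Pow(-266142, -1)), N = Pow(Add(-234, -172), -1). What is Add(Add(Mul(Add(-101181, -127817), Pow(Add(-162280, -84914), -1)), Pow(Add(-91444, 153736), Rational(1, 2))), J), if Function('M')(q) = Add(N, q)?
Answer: Add(Rational(4121803804507, 4451702408748), Mul(2, Pow(15573, Rational(1, 2)))) ≈ 250.51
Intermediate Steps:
N = Rational(-1, 406) (N = Pow(-406, -1) = Rational(-1, 406) ≈ -0.0024631)
Function('M')(q) = Add(Rational(-1, 406), q)
J = Rational(-53591, 108053652) (J = Mul(Add(Rational(-1, 406), 132), Pow(-266142, -1)) = Mul(Rational(53591, 406), Rational(-1, 266142)) = Rational(-53591, 108053652) ≈ -0.00049597)
Add(Add(Mul(Add(-101181, -127817), Pow(Add(-162280, -84914), -1)), Pow(Add(-91444, 153736), Rational(1, 2))), J) = Add(Add(Mul(Add(-101181, -127817), Pow(Add(-162280, -84914), -1)), Pow(Add(-91444, 153736), Rational(1, 2))), Rational(-53591, 108053652)) = Add(Add(Mul(-228998, Pow(-247194, -1)), Pow(62292, Rational(1, 2))), Rational(-53591, 108053652)) = Add(Add(Mul(-228998, Rational(-1, 247194)), Mul(2, Pow(15573, Rational(1, 2)))), Rational(-53591, 108053652)) = Add(Add(Rational(114499, 123597), Mul(2, Pow(15573, Rational(1, 2)))), Rational(-53591, 108053652)) = Add(Rational(4121803804507, 4451702408748), Mul(2, Pow(15573, Rational(1, 2))))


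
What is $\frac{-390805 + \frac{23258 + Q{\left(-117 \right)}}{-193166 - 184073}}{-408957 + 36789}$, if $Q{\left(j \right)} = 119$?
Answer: $\frac{36856727693}{35099071038} \approx 1.0501$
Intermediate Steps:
$\frac{-390805 + \frac{23258 + Q{\left(-117 \right)}}{-193166 - 184073}}{-408957 + 36789} = \frac{-390805 + \frac{23258 + 119}{-193166 - 184073}}{-408957 + 36789} = \frac{-390805 + \frac{23377}{-193166 - 184073}}{-372168} = \left(-390805 + \frac{23377}{-193166 - 184073}\right) \left(- \frac{1}{372168}\right) = \left(-390805 + \frac{23377}{-377239}\right) \left(- \frac{1}{372168}\right) = \left(-390805 + 23377 \left(- \frac{1}{377239}\right)\right) \left(- \frac{1}{372168}\right) = \left(-390805 - \frac{23377}{377239}\right) \left(- \frac{1}{372168}\right) = \left(- \frac{147426910772}{377239}\right) \left(- \frac{1}{372168}\right) = \frac{36856727693}{35099071038}$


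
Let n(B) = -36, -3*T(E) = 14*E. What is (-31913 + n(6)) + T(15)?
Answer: -32019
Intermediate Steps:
T(E) = -14*E/3
(-31913 + n(6)) + T(15) = (-31913 - 36) - 14/3*15 = -31949 - 70 = -32019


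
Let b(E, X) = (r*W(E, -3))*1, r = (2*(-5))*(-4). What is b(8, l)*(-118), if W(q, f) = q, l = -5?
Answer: -37760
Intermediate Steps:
r = 40 (r = -10*(-4) = 40)
b(E, X) = 40*E (b(E, X) = (40*E)*1 = 40*E)
b(8, l)*(-118) = (40*8)*(-118) = 320*(-118) = -37760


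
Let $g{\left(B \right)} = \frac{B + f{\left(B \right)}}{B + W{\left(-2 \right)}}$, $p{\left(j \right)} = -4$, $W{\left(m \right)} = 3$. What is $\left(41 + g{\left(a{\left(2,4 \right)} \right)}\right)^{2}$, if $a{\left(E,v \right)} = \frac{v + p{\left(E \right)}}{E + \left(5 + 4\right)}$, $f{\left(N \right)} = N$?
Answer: $1681$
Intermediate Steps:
$a{\left(E,v \right)} = \frac{-4 + v}{9 + E}$ ($a{\left(E,v \right)} = \frac{v - 4}{E + \left(5 + 4\right)} = \frac{-4 + v}{E + 9} = \frac{-4 + v}{9 + E}$)
$g{\left(B \right)} = \frac{2 B}{3 + B}$ ($g{\left(B \right)} = \frac{B + B}{B + 3} = \frac{2 B}{3 + B}$)
$\left(41 + g{\left(a{\left(2,4 \right)} \right)}\right)^{2} = \left(41 + \frac{2 \frac{-4 + 4}{9 + 2}}{3 + \frac{-4 + 4}{9 + 2}}\right)^{2} = \left(41 + \frac{2 \cdot \frac{1}{11} \cdot 0}{3 + \frac{1}{11} \cdot 0}\right)^{2} = \left(41 + 2 \cdot 0 \frac{1}{3 + 0}\right)^{2} = \left(41 + 2 \cdot 0 \cdot \frac{1}{3}\right)^{2} = \left(41 + 0\right)^{2} = 41^{2} = 1681$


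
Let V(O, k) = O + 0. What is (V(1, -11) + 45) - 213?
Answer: -167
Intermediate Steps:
V(O, k) = O
(V(1, -11) + 45) - 213 = (1 + 45) - 213 = 46 - 213 = -167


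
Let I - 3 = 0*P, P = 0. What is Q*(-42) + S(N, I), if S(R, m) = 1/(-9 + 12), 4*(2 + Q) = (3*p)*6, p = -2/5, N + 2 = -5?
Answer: 2399/15 ≈ 159.93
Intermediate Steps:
N = -7 (N = -2 - 5 = -7)
p = -2/5 (p = -2*1/5 = -2/5 ≈ -0.40000)
I = 3 (I = 3 + 0*0 = 3 + 0 = 3)
Q = -19/5 (Q = -2 + ((3*(-2/5))*6)/4 = -2 + (-6/5*6)/4 = -2 + (1/4)*(-36/5) = -2 - 9/5 = -19/5 ≈ -3.8000)
S(R, m) = 1/3
Q*(-42) + S(N, I) = -19/5*(-42) + 1/3 = 798/5 + 1/3 = 2399/15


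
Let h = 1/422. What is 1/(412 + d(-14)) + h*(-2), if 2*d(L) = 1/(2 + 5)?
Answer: -2815/1217259 ≈ -0.0023126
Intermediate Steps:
d(L) = 1/14 (d(L) = 1/(2*(2 + 5)) = (½)/7 = (½)*(⅐) = 1/14)
h = 1/422 ≈ 0.0023697
1/(412 + d(-14)) + h*(-2) = 1/(412 + 1/14) + (1/422)*(-2) = 1/(5769/14) - 1/211 = 14/5769 - 1/211 = -2815/1217259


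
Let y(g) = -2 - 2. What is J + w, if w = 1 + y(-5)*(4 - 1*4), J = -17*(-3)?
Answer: 52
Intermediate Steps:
J = 51
y(g) = -4
w = 1 (w = 1 - 4*(4 - 1*4) = 1 - 4*(4 - 4) = 1 - 4*0 = 1 + 0 = 1)
J + w = 51 + 1 = 52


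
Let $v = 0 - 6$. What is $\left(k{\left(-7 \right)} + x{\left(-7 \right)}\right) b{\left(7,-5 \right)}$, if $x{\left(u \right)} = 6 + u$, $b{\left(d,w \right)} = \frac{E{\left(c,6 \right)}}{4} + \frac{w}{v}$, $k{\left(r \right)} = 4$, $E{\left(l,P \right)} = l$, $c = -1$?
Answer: $\frac{7}{4} \approx 1.75$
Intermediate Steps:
$v = -6$ ($v = 0 - 6 = -6$)
$b{\left(d,w \right)} = - \frac{1}{4} - \frac{w}{6}$ ($b{\left(d,w \right)} = - \frac{1}{4} + \frac{w}{-6} = \left(-1\right) \frac{1}{4} + w \left(- \frac{1}{6}\right) = - \frac{1}{4} - \frac{w}{6}$)
$\left(k{\left(-7 \right)} + x{\left(-7 \right)}\right) b{\left(7,-5 \right)} = \left(4 + \left(6 - 7\right)\right) \left(- \frac{1}{4} - - \frac{5}{6}\right) = \left(4 - 1\right) \left(- \frac{1}{4} + \frac{5}{6}\right) = 3 \cdot \frac{7}{12} = \frac{7}{4}$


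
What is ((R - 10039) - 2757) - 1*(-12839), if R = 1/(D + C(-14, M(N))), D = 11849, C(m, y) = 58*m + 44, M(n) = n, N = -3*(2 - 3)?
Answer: 476484/11081 ≈ 43.000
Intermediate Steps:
N = 3 (N = -3*(-1) = 3)
C(m, y) = 44 + 58*m
R = 1/11081 (R = 1/(11849 + (44 + 58*(-14))) = 1/(11849 + (44 - 812)) = 1/(11849 - 768) = 1/11081 ≈ 9.0245e-5)
((R - 10039) - 2757) - 1*(-12839) = ((1/11081 - 10039) - 2757) - 1*(-12839) = (-111242158/11081 - 2757) + 12839 = -141792475/11081 + 12839 = 476484/11081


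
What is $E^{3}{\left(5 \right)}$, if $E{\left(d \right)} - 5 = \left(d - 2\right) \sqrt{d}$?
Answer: $800 + 360 \sqrt{5} \approx 1605.0$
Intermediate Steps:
$E{\left(d \right)} = 5 + \sqrt{d} \left(-2 + d\right)$ ($E{\left(d \right)} = 5 + \left(d - 2\right) \sqrt{d} = 5 + \left(-2 + d\right) \sqrt{d} = 5 + \sqrt{d} \left(-2 + d\right)$)
$E^{3}{\left(5 \right)} = \left(5 + 5^{\frac{3}{2}} - 2 \sqrt{5}\right)^{3} = \left(5 + 5 \sqrt{5} - 2 \sqrt{5}\right)^{3} = \left(5 + 3 \sqrt{5}\right)^{3}$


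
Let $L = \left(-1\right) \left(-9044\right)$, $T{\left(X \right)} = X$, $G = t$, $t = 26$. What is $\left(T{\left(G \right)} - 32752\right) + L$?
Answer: $-23682$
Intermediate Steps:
$G = 26$
$L = 9044$
$\left(T{\left(G \right)} - 32752\right) + L = \left(26 - 32752\right) + 9044 = -32726 + 9044 = -23682$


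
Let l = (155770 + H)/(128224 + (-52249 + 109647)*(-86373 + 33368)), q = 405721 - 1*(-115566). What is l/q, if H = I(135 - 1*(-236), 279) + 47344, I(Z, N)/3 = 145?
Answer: -203549/1585886817629842 ≈ -1.2835e-10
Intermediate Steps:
I(Z, N) = 435 (I(Z, N) = 3*145 = 435)
q = 521287 (q = 405721 + 115566 = 521287)
H = 47779 (H = 435 + 47344 = 47779)
l = -203549/3042252766 (l = (155770 + 47779)/(128224 + (-52249 + 109647)*(-86373 + 33368)) = 203549/(128224 + 57398*(-53005)) = 203549/(128224 - 3042380990) = 203549/(-3042252766) = 203549*(-1/3042252766) = -203549/3042252766 ≈ -6.6907e-5)
l/q = -203549/3042252766/521287 = -203549/3042252766*1/521287 = -203549/1585886817629842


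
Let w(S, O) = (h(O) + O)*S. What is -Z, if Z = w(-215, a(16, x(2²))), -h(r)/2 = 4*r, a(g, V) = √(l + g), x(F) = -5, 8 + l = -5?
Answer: -1505*√3 ≈ -2606.7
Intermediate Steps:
l = -13 (l = -8 - 5 = -13)
a(g, V) = √(-13 + g)
h(r) = -8*r
w(S, O) = -7*O*S (w(S, O) = (-8*O + O)*S = (-7*O)*S = -7*O*S)
Z = 1505*√3 (Z = -7*√(-13 + 16)*(-215) = -7*√3*(-215) = 1505*√3 ≈ 2606.7)
-Z = -1505*√3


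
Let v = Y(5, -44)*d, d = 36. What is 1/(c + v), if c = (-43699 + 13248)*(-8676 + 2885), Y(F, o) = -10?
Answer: 1/176341381 ≈ 5.6708e-9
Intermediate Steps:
c = 176341741 (c = -30451*(-5791) = 176341741)
v = -360 (v = -10*36 = -360)
1/(c + v) = 1/(176341741 - 360) = 1/176341381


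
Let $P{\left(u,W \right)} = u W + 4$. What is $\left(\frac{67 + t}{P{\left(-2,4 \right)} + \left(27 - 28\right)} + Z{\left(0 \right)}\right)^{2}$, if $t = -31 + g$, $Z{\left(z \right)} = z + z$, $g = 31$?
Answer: $\frac{4489}{25} \approx 179.56$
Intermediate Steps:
$P{\left(u,W \right)} = 4 + W u$ ($P{\left(u,W \right)} = W u + 4 = 4 + W u$)
$Z{\left(z \right)} = 2 z$
$t = 0$ ($t = -31 + 31 = 0$)
$\left(\frac{67 + t}{P{\left(-2,4 \right)} + \left(27 - 28\right)} + Z{\left(0 \right)}\right)^{2} = \left(\frac{67 + 0}{\left(4 + 4 \left(-2\right)\right) + \left(27 - 28\right)} + 2 \cdot 0\right)^{2} = \left(\frac{67}{\left(4 - 8\right) + \left(27 - 28\right)} + 0\right)^{2} = \left(\frac{67}{-4 - 1} + 0\right)^{2} = \left(\frac{67}{-5} + 0\right)^{2} = \left(67 \left(- \frac{1}{5}\right) + 0\right)^{2} = \left(- \frac{67}{5} + 0\right)^{2} = \left(- \frac{67}{5}\right)^{2} = \frac{4489}{25}$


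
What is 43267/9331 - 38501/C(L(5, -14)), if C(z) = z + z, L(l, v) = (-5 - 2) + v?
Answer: 51581435/55986 ≈ 921.33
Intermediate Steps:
L(l, v) = -7 + v
C(z) = 2*z
43267/9331 - 38501/C(L(5, -14)) = 43267/9331 - 38501*1/(2*(-7 - 14)) = 43267*(1/9331) - 38501/(2*(-21)) = 6181/1333 - 38501/(-42) = 6181/1333 - 38501*(-1/42) = 6181/1333 + 38501/42 = 51581435/55986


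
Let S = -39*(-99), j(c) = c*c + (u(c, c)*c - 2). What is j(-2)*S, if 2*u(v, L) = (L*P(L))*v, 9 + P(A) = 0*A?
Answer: 146718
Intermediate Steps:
P(A) = -9 (P(A) = -9 + 0*A = -9 + 0 = -9)
u(v, L) = -9*L*v/2 (u(v, L) = ((L*(-9))*v)/2 = ((-9*L)*v)/2 = (-9*L*v)/2 = -9*L*v/2)
j(c) = -2 + c² - 9*c³/2 (j(c) = c*c + ((-9*c*c/2)*c - 2) = c² + ((-9*c²/2)*c - 2) = c² + (-9*c³/2 - 2) = c² + (-2 - 9*c³/2) = -2 + c² - 9*c³/2)
S = 3861
j(-2)*S = (-2 + (-2)² - 9/2*(-2)³)*3861 = (-2 + 4 - 9/2*(-8))*3861 = (-2 + 4 + 36)*3861 = 38*3861 = 146718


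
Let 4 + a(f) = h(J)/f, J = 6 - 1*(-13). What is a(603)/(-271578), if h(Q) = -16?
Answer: 1214/81880767 ≈ 1.4826e-5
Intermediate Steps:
J = 19 (J = 6 + 13 = 19)
a(f) = -4 - 16/f
a(603)/(-271578) = (-4 - 16/603)/(-271578) = (-4 - 16*1/603)*(-1/271578) = (-4 - 16/603)*(-1/271578) = -2428/603*(-1/271578) = 1214/81880767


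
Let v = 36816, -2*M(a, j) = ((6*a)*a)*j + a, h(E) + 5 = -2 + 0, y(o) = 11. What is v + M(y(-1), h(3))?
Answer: 78703/2 ≈ 39352.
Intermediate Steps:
h(E) = -7 (h(E) = -5 + (-2 + 0) = -5 - 2 = -7)
M(a, j) = -a/2 - 3*j*a**2 (M(a, j) = -(((6*a)*a)*j + a)/2 = -((6*a**2)*j + a)/2 = -(6*j*a**2 + a)/2 = -(a + 6*j*a**2)/2 = -a/2 - 3*j*a**2)
v + M(y(-1), h(3)) = 36816 - 1/2*11*(1 + 6*11*(-7)) = 36816 - 1/2*11*(1 - 462) = 36816 - 1/2*11*(-461) = 36816 + 5071/2 = 78703/2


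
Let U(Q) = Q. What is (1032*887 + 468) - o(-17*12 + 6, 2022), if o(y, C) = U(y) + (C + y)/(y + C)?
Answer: 916049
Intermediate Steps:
o(y, C) = 1 + y (o(y, C) = y + (C + y)/(y + C) = y + (C + y)/(C + y) = y + 1 = 1 + y)
(1032*887 + 468) - o(-17*12 + 6, 2022) = (1032*887 + 468) - (1 + (-17*12 + 6)) = (915384 + 468) - (1 + (-204 + 6)) = 915852 - (1 - 198) = 915852 - 1*(-197) = 915852 + 197 = 916049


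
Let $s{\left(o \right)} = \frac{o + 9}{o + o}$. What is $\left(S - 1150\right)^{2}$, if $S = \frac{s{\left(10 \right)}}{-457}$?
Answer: $\frac{110481520418361}{83539600} \approx 1.3225 \cdot 10^{6}$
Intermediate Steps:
$s{\left(o \right)} = \frac{9 + o}{2 o}$
$S = - \frac{19}{9140}$ ($S = \frac{\frac{1}{2} \cdot \frac{1}{10} \left(9 + 10\right)}{-457} = \frac{1}{2} \cdot \frac{1}{10} \cdot 19 \left(- \frac{1}{457}\right) = \frac{19}{20} \left(- \frac{1}{457}\right) = - \frac{19}{9140} \approx -0.0020788$)
$\left(S - 1150\right)^{2} = \left(- \frac{19}{9140} - 1150\right)^{2} = \left(- \frac{10511019}{9140}\right)^{2} = \frac{110481520418361}{83539600}$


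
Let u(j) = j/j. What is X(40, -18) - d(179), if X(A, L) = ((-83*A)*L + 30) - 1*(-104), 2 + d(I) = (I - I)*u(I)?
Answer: 59896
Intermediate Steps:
u(j) = 1
d(I) = -2 (d(I) = -2 + (I - I)*1 = -2 + 0*1 = -2 + 0 = -2)
X(A, L) = 134 - 83*A*L (X(A, L) = (-83*A*L + 30) + 104 = (30 - 83*A*L) + 104 = 134 - 83*A*L)
X(40, -18) - d(179) = (134 - 83*40*(-18)) - 1*(-2) = (134 + 59760) + 2 = 59894 + 2 = 59896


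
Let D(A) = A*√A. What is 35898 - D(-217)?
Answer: 35898 + 217*I*√217 ≈ 35898.0 + 3196.6*I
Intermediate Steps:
D(A) = A^(3/2)
35898 - D(-217) = 35898 - (-217)^(3/2) = 35898 - (-217)*I*√217 = 35898 + 217*I*√217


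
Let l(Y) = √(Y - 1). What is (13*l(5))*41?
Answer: 1066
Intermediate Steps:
l(Y) = √(-1 + Y)
(13*l(5))*41 = (13*√(-1 + 5))*41 = (13*√4)*41 = (13*2)*41 = 26*41 = 1066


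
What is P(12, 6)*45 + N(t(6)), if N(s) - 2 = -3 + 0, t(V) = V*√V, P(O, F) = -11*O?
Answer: -5941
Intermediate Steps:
t(V) = V^(3/2)
N(s) = -1 (N(s) = 2 + (-3 + 0) = 2 - 3 = -1)
P(12, 6)*45 + N(t(6)) = -11*12*45 - 1 = -132*45 - 1 = -5940 - 1 = -5941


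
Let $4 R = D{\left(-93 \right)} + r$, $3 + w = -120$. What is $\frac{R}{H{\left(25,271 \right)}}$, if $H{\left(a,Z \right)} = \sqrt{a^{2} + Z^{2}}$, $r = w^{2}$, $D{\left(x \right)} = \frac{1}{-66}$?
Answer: $\frac{998513 \sqrt{74066}}{19553424} \approx 13.898$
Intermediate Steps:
$w = -123$ ($w = -3 - 120 = -123$)
$D{\left(x \right)} = - \frac{1}{66}$
$r = 15129$ ($r = \left(-123\right)^{2} = 15129$)
$H{\left(a,Z \right)} = \sqrt{Z^{2} + a^{2}}$
$R = \frac{998513}{264}$ ($R = \frac{- \frac{1}{66} + 15129}{4} = \frac{1}{4} \cdot \frac{998513}{66} = \frac{998513}{264} \approx 3782.2$)
$\frac{R}{H{\left(25,271 \right)}} = \frac{998513}{264 \sqrt{271^{2} + 25^{2}}} = \frac{998513}{264 \sqrt{73441 + 625}} = \frac{998513}{264 \sqrt{74066}} = \frac{998513 \frac{\sqrt{74066}}{74066}}{264} = \frac{998513 \sqrt{74066}}{19553424}$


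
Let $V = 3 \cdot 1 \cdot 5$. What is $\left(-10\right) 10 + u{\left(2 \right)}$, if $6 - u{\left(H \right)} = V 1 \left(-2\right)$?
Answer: $-64$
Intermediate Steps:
$V = 15$ ($V = 3 \cdot 5 = 15$)
$u{\left(H \right)} = 36$ ($u{\left(H \right)} = 6 - 15 \cdot 1 \left(-2\right) = 6 - 15 \left(-2\right) = 6 - -30 = 6 + 30 = 36$)
$\left(-10\right) 10 + u{\left(2 \right)} = \left(-10\right) 10 + 36 = -100 + 36 = -64$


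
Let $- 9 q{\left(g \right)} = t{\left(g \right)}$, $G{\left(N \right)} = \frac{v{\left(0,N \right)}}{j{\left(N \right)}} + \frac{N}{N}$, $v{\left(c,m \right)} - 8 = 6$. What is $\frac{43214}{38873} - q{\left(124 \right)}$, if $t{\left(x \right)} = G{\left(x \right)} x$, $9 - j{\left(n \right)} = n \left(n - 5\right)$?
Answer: $\frac{8528029382}{573260131} \approx 14.876$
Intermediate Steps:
$v{\left(c,m \right)} = 14$ ($v{\left(c,m \right)} = 8 + 6 = 14$)
$j{\left(n \right)} = 9 - n \left(-5 + n\right)$ ($j{\left(n \right)} = 9 - n \left(n - 5\right) = 9 - n \left(-5 + n\right)$)
$G{\left(N \right)} = 1 + \frac{14}{9 - N^{2} + 5 N}$ ($G{\left(N \right)} = \frac{14}{9 - N^{2} + 5 N} + \frac{N}{N} = \frac{14}{9 - N^{2} + 5 N} + 1 = 1 + \frac{14}{9 - N^{2} + 5 N}$)
$t{\left(x \right)} = \frac{x \left(23 - x^{2} + 5 x\right)}{9 - x^{2} + 5 x}$ ($t{\left(x \right)} = \frac{23 - x^{2} + 5 x}{9 - x^{2} + 5 x} x = \frac{x \left(23 - x^{2} + 5 x\right)}{9 - x^{2} + 5 x}$)
$q{\left(g \right)} = - \frac{g \left(23 - g^{2} + 5 g\right)}{9 \left(9 - g^{2} + 5 g\right)}$ ($q{\left(g \right)} = - \frac{g \frac{1}{9 - g^{2} + 5 g} \left(23 - g^{2} + 5 g\right)}{9} = - \frac{g \left(23 - g^{2} + 5 g\right)}{9 \left(9 - g^{2} + 5 g\right)}$)
$\frac{43214}{38873} - q{\left(124 \right)} = \frac{43214}{38873} - \frac{1}{9} \cdot 124 \frac{1}{-9 + 124^{2} - 620} \left(23 - 124^{2} + 5 \cdot 124\right) = 43214 \cdot \frac{1}{38873} - \frac{1}{9} \cdot 124 \frac{1}{-9 + 15376 - 620} \left(23 - 15376 + 620\right) = \frac{43214}{38873} - \frac{1}{9} \cdot 124 \cdot \frac{1}{14747} \left(23 - 15376 + 620\right) = \frac{43214}{38873} - \frac{1}{9} \cdot 124 \cdot \frac{1}{14747} \left(-14733\right) = \frac{43214}{38873} - - \frac{202988}{14747} = \frac{43214}{38873} + \frac{202988}{14747} = \frac{8528029382}{573260131}$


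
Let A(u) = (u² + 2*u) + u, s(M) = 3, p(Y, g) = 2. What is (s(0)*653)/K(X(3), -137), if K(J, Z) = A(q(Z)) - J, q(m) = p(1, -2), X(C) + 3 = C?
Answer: 1959/10 ≈ 195.90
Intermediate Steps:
X(C) = -3 + C
q(m) = 2
A(u) = u² + 3*u
K(J, Z) = 10 - J (K(J, Z) = 2*(3 + 2) - J = 2*5 - J = 10 - J)
(s(0)*653)/K(X(3), -137) = (3*653)/(10 - (-3 + 3)) = 1959/(10 - 1*0) = 1959/(10 + 0) = 1959/10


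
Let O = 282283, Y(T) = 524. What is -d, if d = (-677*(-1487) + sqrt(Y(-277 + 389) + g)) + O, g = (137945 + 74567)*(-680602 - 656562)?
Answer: -1288982 - 2*I*sqrt(71040848861) ≈ -1.289e+6 - 5.3307e+5*I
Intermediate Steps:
g = -284163395968 (g = 212512*(-1337164) = -284163395968)
d = 1288982 + 2*I*sqrt(71040848861) (d = (-677*(-1487) + sqrt(524 - 284163395968)) + 282283 = (1006699 + sqrt(-284163395444)) + 282283 = (1006699 + 2*I*sqrt(71040848861)) + 282283 = 1288982 + 2*I*sqrt(71040848861) ≈ 1.289e+6 + 5.3307e+5*I)
-d = -(1288982 + 2*I*sqrt(71040848861)) = -1288982 - 2*I*sqrt(71040848861)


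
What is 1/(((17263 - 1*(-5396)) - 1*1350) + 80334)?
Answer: 1/101643 ≈ 9.8384e-6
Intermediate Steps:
1/(((17263 - 1*(-5396)) - 1*1350) + 80334) = 1/(((17263 + 5396) - 1350) + 80334) = 1/((22659 - 1350) + 80334) = 1/(21309 + 80334) = 1/101643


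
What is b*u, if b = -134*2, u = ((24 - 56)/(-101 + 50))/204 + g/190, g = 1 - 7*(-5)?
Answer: -12750904/247095 ≈ -51.603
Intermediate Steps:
g = 36 (g = 1 + 35 = 36)
u = 47578/247095 (u = ((24 - 56)/(-101 + 50))/204 + 36/190 = -32/(-51)*(1/204) + 36*(1/190) = -32*(-1/51)*(1/204) + 18/95 = (32/51)*(1/204) + 18/95 = 8/2601 + 18/95 = 47578/247095 ≈ 0.19255)
b = -268
b*u = -268*47578/247095 = -12750904/247095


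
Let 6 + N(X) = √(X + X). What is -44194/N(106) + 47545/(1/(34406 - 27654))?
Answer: 14124982669/44 - 22097*√53/44 ≈ 3.2102e+8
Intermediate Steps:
N(X) = -6 + √2*√X (N(X) = -6 + √(X + X) = -6 + √(2*X) = -6 + √2*√X)
-44194/N(106) + 47545/(1/(34406 - 27654)) = -44194/(-6 + √2*√106) + 47545/(1/(34406 - 27654)) = -44194/(-6 + 2*√53) + 47545/(1/6752) = -44194/(-6 + 2*√53) + 47545*6752 = -44194/(-6 + 2*√53) + 321023840 = 321023840 - 44194/(-6 + 2*√53)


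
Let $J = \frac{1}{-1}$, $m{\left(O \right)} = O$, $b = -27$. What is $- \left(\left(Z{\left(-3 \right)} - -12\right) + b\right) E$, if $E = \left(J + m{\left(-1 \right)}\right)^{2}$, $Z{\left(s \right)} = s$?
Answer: $72$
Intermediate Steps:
$J = -1$
$E = 4$ ($E = \left(-1 - 1\right)^{2} = \left(-2\right)^{2} = 4$)
$- \left(\left(Z{\left(-3 \right)} - -12\right) + b\right) E = - \left(\left(-3 - -12\right) - 27\right) 4 = - \left(\left(-3 + 12\right) - 27\right) 4 = - \left(9 - 27\right) 4 = - \left(-18\right) 4 = \left(-1\right) \left(-72\right) = 72$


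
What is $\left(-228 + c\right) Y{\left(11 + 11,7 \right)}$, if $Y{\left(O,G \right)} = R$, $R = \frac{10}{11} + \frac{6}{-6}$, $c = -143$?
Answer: $\frac{371}{11} \approx 33.727$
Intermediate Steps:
$R = - \frac{1}{11}$ ($R = 10 \cdot \frac{1}{11} + 6 \left(- \frac{1}{6}\right) = \frac{10}{11} - 1 = - \frac{1}{11} \approx -0.090909$)
$Y{\left(O,G \right)} = - \frac{1}{11}$
$\left(-228 + c\right) Y{\left(11 + 11,7 \right)} = \left(-228 - 143\right) \left(- \frac{1}{11}\right) = \left(-371\right) \left(- \frac{1}{11}\right) = \frac{371}{11}$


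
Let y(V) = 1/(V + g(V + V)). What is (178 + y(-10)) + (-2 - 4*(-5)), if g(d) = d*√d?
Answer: 158759/810 + 2*I*√5/405 ≈ 196.0 + 0.011042*I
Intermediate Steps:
g(d) = d^(3/2)
y(V) = 1/(V + 2*√2*V^(3/2)) (y(V) = 1/(V + (V + V)^(3/2)) = 1/(V + (2*V)^(3/2)) = 1/(V + 2*√2*V^(3/2)))
(178 + y(-10)) + (-2 - 4*(-5)) = (178 + 1/(-10 + 2*√2*(-10)^(3/2))) + (-2 - 4*(-5)) = (178 + 1/(-10 + 2*√2*(-10*I*√10))) + (-2 + 20) = (178 + 1/(-10 - 40*I*√5)) + 18 = 196 + 1/(-10 - 40*I*√5)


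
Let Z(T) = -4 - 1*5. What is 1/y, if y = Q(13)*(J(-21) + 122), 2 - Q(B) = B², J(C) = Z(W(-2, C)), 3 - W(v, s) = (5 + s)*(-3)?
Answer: -1/18871 ≈ -5.2991e-5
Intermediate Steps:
W(v, s) = 18 + 3*s (W(v, s) = 3 - (5 + s)*(-3) = 3 - (-15 - 3*s) = 3 + (15 + 3*s) = 18 + 3*s)
Z(T) = -9 (Z(T) = -4 - 5 = -9)
J(C) = -9
Q(B) = 2 - B²
y = -18871 (y = (2 - 1*13²)*(-9 + 122) = (2 - 1*169)*113 = (2 - 169)*113 = -167*113 = -18871)
1/y = 1/(-18871) = -1/18871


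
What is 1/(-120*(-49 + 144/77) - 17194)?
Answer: -77/888458 ≈ -8.6667e-5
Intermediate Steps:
1/(-120*(-49 + 144/77) - 17194) = 1/(-120*(-3629/77) - 17194) = 1/(435480/77 - 17194) = 1/(-888458/77) = -77/888458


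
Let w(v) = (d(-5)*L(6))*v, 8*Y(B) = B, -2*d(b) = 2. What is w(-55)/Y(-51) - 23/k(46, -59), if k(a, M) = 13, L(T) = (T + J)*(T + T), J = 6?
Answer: -274951/221 ≈ -1244.1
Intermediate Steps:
L(T) = 2*T*(6 + T) (L(T) = (T + 6)*(T + T) = (6 + T)*(2*T) = 2*T*(6 + T))
d(b) = -1 (d(b) = -½*2 = -1)
Y(B) = B/8
w(v) = -144*v (w(v) = (-2*6*(6 + 6))*v = (-2*6*12)*v = (-1*144)*v = -144*v)
w(-55)/Y(-51) - 23/k(46, -59) = (-144*(-55))/(((⅛)*(-51))) - 23/13 = 7920/(-51/8) - 23*1/13 = 7920*(-8/51) - 23/13 = -21120/17 - 23/13 = -274951/221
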